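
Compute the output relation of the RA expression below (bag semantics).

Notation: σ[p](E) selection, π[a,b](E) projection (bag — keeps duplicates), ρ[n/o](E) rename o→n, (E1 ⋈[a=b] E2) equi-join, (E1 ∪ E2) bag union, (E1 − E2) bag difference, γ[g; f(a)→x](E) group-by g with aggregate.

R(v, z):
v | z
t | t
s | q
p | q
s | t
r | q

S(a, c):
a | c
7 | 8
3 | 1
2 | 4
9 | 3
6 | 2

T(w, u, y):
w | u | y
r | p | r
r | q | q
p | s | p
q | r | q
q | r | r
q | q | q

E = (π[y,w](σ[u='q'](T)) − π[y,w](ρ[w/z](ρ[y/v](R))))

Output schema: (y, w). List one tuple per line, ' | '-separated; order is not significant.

Per-node cardinality:
  T → 6
  σ[u='q'](T) → 2
  π[y,w](σ[u='q'](T)) → 2
  R → 5
  ρ[y/v](R) → 5
  ρ[w/z](ρ[y/v](R)) → 5
  π[y,w](ρ[w/z](ρ[y/v](R))) → 5
  (π[y,w](σ[u='q'](T)) − π[y,w](ρ[w/z](ρ[y/v](R)))) → 2

== RESULT ==
y | w
q | q
q | r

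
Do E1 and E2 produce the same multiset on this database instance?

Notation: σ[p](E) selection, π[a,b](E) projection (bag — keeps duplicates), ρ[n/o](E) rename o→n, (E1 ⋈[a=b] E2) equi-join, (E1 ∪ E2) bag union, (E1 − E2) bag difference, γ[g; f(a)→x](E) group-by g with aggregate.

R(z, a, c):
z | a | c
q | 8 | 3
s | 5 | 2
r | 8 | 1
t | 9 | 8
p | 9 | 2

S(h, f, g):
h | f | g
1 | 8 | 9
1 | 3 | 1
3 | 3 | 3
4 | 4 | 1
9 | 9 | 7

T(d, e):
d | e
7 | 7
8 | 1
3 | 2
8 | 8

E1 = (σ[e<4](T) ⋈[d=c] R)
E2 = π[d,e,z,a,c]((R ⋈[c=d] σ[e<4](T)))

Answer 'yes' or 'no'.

E1 subexpression sizes:
  T → 4
  σ[e<4](T) → 2
  R → 5
  (σ[e<4](T) ⋈[d=c] R) → 2
E2 subexpression sizes:
  R → 5
  T → 4
  σ[e<4](T) → 2
  (R ⋈[c=d] σ[e<4](T)) → 2
  π[d,e,z,a,c]((R ⋈[c=d] σ[e<4](T))) → 2

E1 and E2 produce the same multiset:
d | e | z | a | c
3 | 2 | q | 8 | 3
8 | 1 | t | 9 | 8

yes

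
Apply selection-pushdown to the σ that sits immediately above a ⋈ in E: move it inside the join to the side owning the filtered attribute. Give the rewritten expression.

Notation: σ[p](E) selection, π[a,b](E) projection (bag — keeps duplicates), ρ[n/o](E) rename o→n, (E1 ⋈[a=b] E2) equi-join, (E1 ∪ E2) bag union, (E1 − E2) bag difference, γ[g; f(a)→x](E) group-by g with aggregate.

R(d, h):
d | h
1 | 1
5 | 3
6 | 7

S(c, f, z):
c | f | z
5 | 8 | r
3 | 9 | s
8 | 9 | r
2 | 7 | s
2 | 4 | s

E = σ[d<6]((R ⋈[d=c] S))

σ filters on d, owned by the left side.
E' = (σ[d<6](R) ⋈[d=c] S)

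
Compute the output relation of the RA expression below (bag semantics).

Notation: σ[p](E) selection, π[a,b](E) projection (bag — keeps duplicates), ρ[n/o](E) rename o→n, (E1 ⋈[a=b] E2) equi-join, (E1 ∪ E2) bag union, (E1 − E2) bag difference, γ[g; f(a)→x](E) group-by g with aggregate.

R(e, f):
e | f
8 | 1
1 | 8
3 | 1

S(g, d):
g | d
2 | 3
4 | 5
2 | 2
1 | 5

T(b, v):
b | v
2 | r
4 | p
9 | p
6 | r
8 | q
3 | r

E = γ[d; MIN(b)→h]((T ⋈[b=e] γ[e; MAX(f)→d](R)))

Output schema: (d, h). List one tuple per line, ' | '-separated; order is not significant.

Row counts bottom-up:
  T → 6
  R → 3
  γ[e; MAX(f)→d](R) → 3
  (T ⋈[b=e] γ[e; MAX(f)→d](R)) → 2
  γ[d; MIN(b)→h]((T ⋈[b=e] γ[e; MAX(f)→d](R))) → 1

== RESULT ==
d | h
1 | 3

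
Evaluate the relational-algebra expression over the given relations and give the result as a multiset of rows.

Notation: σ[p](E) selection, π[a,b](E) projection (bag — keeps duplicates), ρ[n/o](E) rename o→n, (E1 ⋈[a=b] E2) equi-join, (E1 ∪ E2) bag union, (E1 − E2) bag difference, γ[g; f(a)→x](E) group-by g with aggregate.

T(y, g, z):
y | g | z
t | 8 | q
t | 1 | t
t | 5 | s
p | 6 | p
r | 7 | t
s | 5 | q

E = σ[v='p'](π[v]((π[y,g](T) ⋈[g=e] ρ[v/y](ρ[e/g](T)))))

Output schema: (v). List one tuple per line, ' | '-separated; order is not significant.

Row counts bottom-up:
  T → 6
  π[y,g](T) → 6
  T → 6
  ρ[e/g](T) → 6
  ρ[v/y](ρ[e/g](T)) → 6
  (π[y,g](T) ⋈[g=e] ρ[v/y](ρ[e/g](T))) → 8
  π[v]((π[y,g](T) ⋈[g=e] ρ[v/y](ρ[e/g](T)))) → 8
  σ[v='p'](π[v]((π[y,g](T) ⋈[g=e] ρ[v/y](ρ[e/g](T))))) → 1

== RESULT ==
v
p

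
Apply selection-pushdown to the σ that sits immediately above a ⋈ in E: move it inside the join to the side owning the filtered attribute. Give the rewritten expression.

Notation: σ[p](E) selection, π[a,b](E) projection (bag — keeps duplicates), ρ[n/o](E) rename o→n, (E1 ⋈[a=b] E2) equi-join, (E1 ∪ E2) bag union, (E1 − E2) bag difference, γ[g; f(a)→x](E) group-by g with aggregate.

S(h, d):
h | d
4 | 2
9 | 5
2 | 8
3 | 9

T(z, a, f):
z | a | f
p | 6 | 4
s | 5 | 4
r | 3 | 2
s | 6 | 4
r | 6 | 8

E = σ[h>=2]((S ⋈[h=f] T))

σ filters on h, owned by the left side.
E' = (σ[h>=2](S) ⋈[h=f] T)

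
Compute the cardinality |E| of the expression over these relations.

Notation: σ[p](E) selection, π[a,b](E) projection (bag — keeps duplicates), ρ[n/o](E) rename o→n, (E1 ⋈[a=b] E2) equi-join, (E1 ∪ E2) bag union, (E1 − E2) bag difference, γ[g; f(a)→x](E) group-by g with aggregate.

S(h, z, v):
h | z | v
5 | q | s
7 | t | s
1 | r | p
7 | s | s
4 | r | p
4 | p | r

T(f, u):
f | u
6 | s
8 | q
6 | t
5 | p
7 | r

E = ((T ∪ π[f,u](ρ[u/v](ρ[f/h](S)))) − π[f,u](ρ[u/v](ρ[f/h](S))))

Row counts bottom-up:
  T → 5
  S → 6
  ρ[f/h](S) → 6
  ρ[u/v](ρ[f/h](S)) → 6
  π[f,u](ρ[u/v](ρ[f/h](S))) → 6
  (T ∪ π[f,u](ρ[u/v](ρ[f/h](S)))) → 11
  S → 6
  ρ[f/h](S) → 6
  ρ[u/v](ρ[f/h](S)) → 6
  π[f,u](ρ[u/v](ρ[f/h](S))) → 6
  ((T ∪ π[f,u](ρ[u/v](ρ[f/h](S)))) − π[f,u](ρ[u/v](ρ[f/h](S)))) → 5

|E| = 5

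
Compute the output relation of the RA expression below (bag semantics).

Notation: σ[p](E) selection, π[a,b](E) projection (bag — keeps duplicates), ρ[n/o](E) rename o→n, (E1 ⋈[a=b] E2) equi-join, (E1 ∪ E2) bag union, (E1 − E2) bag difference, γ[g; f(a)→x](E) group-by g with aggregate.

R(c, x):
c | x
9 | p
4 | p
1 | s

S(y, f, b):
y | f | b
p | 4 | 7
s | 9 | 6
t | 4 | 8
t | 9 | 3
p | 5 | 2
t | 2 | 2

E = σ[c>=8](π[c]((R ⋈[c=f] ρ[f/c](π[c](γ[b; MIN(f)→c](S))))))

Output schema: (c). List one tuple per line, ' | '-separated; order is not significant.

Stepwise |·|:
  R → 3
  S → 6
  γ[b; MIN(f)→c](S) → 5
  π[c](γ[b; MIN(f)→c](S)) → 5
  ρ[f/c](π[c](γ[b; MIN(f)→c](S))) → 5
  (R ⋈[c=f] ρ[f/c](π[c](γ[b; MIN(f)→c](S)))) → 4
  π[c]((R ⋈[c=f] ρ[f/c](π[c](γ[b; MIN(f)→c](S))))) → 4
  σ[c>=8](π[c]((R ⋈[c=f] ρ[f/c](π[c](γ[b; MIN(f)→c](S)))))) → 2

== RESULT ==
c
9
9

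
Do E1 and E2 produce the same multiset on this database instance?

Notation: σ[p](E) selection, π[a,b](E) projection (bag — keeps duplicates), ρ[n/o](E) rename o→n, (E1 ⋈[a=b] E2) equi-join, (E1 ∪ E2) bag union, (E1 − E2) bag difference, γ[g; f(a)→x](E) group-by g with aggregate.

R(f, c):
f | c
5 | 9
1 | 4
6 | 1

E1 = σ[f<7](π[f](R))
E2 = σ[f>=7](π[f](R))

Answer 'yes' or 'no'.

E1 stepwise |·|:
  R → 3
  π[f](R) → 3
  σ[f<7](π[f](R)) → 3
E2 stepwise |·|:
  R → 3
  π[f](R) → 3
  σ[f>=7](π[f](R)) → 0

E1 result:
f
1
5
6
E2 result:
f
(0 rows)
Witness: (6,) appears 1× in E1 but 0× in E2.

no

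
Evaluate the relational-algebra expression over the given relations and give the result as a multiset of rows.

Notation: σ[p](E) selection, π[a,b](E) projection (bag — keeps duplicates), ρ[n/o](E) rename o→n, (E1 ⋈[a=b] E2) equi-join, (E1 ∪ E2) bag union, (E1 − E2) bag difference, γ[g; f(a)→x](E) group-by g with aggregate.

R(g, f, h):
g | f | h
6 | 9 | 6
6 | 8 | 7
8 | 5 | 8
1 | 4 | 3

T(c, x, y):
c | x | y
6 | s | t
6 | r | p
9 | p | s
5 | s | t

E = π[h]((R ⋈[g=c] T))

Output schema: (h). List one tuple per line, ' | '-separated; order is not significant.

Row counts bottom-up:
  R → 4
  T → 4
  (R ⋈[g=c] T) → 4
  π[h]((R ⋈[g=c] T)) → 4

== RESULT ==
h
6
6
7
7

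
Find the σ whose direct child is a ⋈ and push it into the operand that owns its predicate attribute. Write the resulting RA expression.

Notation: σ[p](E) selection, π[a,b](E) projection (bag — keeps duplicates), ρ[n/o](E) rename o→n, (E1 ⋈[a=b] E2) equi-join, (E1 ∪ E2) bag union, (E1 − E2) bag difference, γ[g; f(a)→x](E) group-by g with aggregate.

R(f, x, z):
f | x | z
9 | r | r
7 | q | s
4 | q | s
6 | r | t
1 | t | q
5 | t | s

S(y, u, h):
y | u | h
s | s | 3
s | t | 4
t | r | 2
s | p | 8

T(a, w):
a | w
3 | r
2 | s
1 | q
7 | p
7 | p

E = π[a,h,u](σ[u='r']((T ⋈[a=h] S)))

σ filters on u, owned by the right side.
E' = π[a,h,u]((T ⋈[a=h] σ[u='r'](S)))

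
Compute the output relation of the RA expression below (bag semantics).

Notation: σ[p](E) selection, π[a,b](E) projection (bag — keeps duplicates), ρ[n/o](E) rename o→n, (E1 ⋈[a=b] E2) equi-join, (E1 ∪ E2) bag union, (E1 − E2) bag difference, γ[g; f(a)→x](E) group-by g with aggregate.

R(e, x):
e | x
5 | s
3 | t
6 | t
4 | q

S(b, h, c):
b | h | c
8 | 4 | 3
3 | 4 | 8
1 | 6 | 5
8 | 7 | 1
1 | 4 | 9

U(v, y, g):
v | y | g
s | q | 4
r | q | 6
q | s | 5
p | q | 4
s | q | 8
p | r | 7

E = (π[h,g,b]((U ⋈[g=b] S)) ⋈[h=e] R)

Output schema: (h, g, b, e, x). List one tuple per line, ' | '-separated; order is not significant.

Stepwise |·|:
  U → 6
  S → 5
  (U ⋈[g=b] S) → 2
  π[h,g,b]((U ⋈[g=b] S)) → 2
  R → 4
  (π[h,g,b]((U ⋈[g=b] S)) ⋈[h=e] R) → 1

== RESULT ==
h | g | b | e | x
4 | 8 | 8 | 4 | q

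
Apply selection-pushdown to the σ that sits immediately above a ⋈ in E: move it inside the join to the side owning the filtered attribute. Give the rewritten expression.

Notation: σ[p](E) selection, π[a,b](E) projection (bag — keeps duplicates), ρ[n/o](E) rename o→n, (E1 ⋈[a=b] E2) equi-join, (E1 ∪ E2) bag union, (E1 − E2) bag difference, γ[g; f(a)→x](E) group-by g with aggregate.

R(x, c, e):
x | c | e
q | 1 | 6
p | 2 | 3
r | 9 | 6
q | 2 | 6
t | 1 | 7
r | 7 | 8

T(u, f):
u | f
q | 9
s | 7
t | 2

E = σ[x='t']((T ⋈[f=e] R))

σ filters on x, owned by the right side.
E' = (T ⋈[f=e] σ[x='t'](R))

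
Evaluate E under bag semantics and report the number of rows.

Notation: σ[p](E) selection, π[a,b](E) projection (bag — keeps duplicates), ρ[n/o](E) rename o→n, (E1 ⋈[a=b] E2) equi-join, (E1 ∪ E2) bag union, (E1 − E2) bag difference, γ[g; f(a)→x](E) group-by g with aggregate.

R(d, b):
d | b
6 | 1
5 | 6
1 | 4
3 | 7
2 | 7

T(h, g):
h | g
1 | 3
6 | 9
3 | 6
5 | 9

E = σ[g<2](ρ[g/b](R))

Per-node cardinality:
  R → 5
  ρ[g/b](R) → 5
  σ[g<2](ρ[g/b](R)) → 1

|E| = 1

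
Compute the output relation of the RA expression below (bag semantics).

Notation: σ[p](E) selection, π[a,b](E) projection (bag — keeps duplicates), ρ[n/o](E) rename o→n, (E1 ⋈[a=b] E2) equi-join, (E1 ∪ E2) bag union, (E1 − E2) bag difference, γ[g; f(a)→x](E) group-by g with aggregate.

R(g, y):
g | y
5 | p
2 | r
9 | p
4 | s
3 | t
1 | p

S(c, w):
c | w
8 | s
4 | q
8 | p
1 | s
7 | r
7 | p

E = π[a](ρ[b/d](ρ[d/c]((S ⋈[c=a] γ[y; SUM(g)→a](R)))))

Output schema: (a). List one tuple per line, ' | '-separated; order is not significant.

Row counts bottom-up:
  S → 6
  R → 6
  γ[y; SUM(g)→a](R) → 4
  (S ⋈[c=a] γ[y; SUM(g)→a](R)) → 1
  ρ[d/c]((S ⋈[c=a] γ[y; SUM(g)→a](R))) → 1
  ρ[b/d](ρ[d/c]((S ⋈[c=a] γ[y; SUM(g)→a](R)))) → 1
  π[a](ρ[b/d](ρ[d/c]((S ⋈[c=a] γ[y; SUM(g)→a](R))))) → 1

== RESULT ==
a
4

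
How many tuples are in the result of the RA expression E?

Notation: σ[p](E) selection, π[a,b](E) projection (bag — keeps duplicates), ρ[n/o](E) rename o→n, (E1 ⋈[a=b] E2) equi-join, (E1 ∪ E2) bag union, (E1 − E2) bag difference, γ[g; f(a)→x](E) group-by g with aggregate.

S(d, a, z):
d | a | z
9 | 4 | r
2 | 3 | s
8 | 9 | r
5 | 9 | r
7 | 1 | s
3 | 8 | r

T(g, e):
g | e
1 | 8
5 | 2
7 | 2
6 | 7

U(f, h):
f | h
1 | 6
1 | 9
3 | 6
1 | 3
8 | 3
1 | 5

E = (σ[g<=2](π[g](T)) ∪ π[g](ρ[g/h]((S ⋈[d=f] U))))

Row counts bottom-up:
  T → 4
  π[g](T) → 4
  σ[g<=2](π[g](T)) → 1
  S → 6
  U → 6
  (S ⋈[d=f] U) → 2
  ρ[g/h]((S ⋈[d=f] U)) → 2
  π[g](ρ[g/h]((S ⋈[d=f] U))) → 2
  (σ[g<=2](π[g](T)) ∪ π[g](ρ[g/h]((S ⋈[d=f] U)))) → 3

|E| = 3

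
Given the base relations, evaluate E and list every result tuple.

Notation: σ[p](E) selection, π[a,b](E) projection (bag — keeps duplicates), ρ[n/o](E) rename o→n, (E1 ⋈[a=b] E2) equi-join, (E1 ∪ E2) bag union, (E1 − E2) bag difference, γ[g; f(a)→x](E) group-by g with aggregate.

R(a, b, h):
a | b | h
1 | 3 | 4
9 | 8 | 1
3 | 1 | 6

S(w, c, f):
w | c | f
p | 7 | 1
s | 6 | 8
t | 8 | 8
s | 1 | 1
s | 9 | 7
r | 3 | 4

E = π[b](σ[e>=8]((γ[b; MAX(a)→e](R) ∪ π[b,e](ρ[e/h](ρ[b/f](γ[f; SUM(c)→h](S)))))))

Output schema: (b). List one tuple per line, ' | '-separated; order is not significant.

Subexpression sizes:
  R → 3
  γ[b; MAX(a)→e](R) → 3
  S → 6
  γ[f; SUM(c)→h](S) → 4
  ρ[b/f](γ[f; SUM(c)→h](S)) → 4
  ρ[e/h](ρ[b/f](γ[f; SUM(c)→h](S))) → 4
  π[b,e](ρ[e/h](ρ[b/f](γ[f; SUM(c)→h](S)))) → 4
  (γ[b; MAX(a)→e](R) ∪ π[b,e](ρ[e/h](ρ[b/f](γ[f; SUM(c)→h](S))))) → 7
  σ[e>=8]((γ[b; MAX(a)→e](R) ∪ π[b,e](ρ[e/h](ρ[b/f](γ[f; SUM(c)→h](S)))))) → 4
  π[b](σ[e>=8]((γ[b; MAX(a)→e](R) ∪ π[b,e](ρ[e/h](ρ[b/f](γ[f; SUM(c)→h](S))))))) → 4

== RESULT ==
b
1
7
8
8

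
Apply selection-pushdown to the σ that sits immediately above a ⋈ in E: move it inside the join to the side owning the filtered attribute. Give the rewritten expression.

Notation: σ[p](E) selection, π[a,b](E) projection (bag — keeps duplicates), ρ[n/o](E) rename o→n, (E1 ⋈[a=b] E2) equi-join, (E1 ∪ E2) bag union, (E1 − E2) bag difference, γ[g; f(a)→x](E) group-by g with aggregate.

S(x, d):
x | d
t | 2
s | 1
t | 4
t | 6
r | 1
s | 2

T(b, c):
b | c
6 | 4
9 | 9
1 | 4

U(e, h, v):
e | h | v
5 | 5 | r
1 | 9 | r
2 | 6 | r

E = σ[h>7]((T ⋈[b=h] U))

σ filters on h, owned by the right side.
E' = (T ⋈[b=h] σ[h>7](U))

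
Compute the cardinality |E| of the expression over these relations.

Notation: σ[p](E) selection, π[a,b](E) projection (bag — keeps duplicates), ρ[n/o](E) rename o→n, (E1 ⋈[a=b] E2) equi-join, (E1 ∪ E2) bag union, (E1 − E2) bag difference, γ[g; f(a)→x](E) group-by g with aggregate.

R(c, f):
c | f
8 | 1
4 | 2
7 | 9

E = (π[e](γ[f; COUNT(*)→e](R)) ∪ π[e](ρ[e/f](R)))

Per-node cardinality:
  R → 3
  γ[f; COUNT(*)→e](R) → 3
  π[e](γ[f; COUNT(*)→e](R)) → 3
  R → 3
  ρ[e/f](R) → 3
  π[e](ρ[e/f](R)) → 3
  (π[e](γ[f; COUNT(*)→e](R)) ∪ π[e](ρ[e/f](R))) → 6

|E| = 6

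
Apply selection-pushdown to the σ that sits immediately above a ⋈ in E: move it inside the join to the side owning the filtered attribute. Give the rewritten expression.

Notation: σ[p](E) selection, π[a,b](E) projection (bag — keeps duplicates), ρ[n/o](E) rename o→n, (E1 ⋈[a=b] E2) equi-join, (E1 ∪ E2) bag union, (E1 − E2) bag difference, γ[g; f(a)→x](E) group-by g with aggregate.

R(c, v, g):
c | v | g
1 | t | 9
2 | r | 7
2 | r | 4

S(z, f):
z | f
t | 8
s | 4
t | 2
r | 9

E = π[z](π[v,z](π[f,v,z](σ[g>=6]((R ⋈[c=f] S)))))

σ filters on g, owned by the left side.
E' = π[z](π[v,z](π[f,v,z]((σ[g>=6](R) ⋈[c=f] S))))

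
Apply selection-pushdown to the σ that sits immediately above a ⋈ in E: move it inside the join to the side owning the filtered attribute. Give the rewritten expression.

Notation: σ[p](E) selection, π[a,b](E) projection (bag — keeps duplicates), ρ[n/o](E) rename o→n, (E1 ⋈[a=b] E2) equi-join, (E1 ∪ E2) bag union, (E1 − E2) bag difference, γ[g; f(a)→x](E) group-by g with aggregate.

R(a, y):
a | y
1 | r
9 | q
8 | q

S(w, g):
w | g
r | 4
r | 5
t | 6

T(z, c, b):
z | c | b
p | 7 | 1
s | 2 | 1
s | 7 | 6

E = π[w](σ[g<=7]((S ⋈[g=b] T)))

σ filters on g, owned by the left side.
E' = π[w]((σ[g<=7](S) ⋈[g=b] T))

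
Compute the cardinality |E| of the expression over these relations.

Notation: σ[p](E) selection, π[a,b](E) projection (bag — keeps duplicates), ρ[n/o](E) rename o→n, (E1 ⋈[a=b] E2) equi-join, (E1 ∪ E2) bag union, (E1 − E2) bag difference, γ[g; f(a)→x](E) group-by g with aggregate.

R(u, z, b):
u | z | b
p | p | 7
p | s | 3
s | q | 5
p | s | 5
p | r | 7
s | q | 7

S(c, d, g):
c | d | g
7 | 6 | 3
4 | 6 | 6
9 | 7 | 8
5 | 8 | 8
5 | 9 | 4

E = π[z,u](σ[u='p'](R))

Stepwise |·|:
  R → 6
  σ[u='p'](R) → 4
  π[z,u](σ[u='p'](R)) → 4

|E| = 4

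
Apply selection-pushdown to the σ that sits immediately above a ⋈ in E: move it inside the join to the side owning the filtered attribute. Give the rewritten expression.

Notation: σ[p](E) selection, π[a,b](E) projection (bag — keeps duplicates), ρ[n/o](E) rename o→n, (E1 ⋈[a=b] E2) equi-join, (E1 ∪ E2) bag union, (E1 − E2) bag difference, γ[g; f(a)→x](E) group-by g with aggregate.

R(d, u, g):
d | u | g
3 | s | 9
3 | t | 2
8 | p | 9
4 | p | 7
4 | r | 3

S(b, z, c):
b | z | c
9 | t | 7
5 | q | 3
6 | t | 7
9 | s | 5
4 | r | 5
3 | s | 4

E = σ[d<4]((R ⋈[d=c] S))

σ filters on d, owned by the left side.
E' = (σ[d<4](R) ⋈[d=c] S)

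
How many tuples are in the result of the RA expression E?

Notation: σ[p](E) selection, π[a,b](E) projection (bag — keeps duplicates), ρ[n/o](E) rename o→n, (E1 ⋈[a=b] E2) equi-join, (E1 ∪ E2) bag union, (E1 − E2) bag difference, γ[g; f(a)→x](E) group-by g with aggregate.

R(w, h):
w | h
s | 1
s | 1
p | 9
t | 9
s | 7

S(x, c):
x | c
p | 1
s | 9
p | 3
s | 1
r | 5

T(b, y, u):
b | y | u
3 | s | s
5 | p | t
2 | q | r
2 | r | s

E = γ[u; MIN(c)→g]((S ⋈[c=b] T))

Per-node cardinality:
  S → 5
  T → 4
  (S ⋈[c=b] T) → 2
  γ[u; MIN(c)→g]((S ⋈[c=b] T)) → 2

|E| = 2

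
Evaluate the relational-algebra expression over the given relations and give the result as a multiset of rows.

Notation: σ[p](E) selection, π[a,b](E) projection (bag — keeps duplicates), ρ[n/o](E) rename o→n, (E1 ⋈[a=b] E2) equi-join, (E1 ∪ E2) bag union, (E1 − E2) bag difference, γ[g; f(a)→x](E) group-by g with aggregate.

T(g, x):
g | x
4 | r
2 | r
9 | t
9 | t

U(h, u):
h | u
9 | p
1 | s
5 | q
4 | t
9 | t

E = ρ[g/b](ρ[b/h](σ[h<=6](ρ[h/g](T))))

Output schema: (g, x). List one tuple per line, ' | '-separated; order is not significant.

Subexpression sizes:
  T → 4
  ρ[h/g](T) → 4
  σ[h<=6](ρ[h/g](T)) → 2
  ρ[b/h](σ[h<=6](ρ[h/g](T))) → 2
  ρ[g/b](ρ[b/h](σ[h<=6](ρ[h/g](T)))) → 2

== RESULT ==
g | x
2 | r
4 | r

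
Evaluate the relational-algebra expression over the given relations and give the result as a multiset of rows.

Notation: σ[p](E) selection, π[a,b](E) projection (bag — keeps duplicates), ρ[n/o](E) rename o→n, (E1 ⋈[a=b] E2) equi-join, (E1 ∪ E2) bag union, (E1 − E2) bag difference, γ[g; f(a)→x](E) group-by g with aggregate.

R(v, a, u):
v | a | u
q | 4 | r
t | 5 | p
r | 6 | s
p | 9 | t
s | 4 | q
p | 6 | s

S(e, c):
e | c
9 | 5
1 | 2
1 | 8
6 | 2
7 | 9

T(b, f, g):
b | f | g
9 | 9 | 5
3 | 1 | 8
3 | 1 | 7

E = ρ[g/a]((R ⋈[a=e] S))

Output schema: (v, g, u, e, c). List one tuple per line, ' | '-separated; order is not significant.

Stepwise |·|:
  R → 6
  S → 5
  (R ⋈[a=e] S) → 3
  ρ[g/a]((R ⋈[a=e] S)) → 3

== RESULT ==
v | g | u | e | c
p | 6 | s | 6 | 2
p | 9 | t | 9 | 5
r | 6 | s | 6 | 2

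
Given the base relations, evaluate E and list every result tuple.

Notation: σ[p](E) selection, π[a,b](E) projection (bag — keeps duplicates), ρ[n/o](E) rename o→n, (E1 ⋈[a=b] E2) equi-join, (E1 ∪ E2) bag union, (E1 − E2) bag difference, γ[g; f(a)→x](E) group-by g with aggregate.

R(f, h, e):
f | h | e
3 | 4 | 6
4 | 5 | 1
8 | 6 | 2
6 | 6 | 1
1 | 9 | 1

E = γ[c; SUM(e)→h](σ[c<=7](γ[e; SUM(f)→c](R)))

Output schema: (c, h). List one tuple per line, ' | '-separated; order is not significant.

Per-node cardinality:
  R → 5
  γ[e; SUM(f)→c](R) → 3
  σ[c<=7](γ[e; SUM(f)→c](R)) → 1
  γ[c; SUM(e)→h](σ[c<=7](γ[e; SUM(f)→c](R))) → 1

== RESULT ==
c | h
3 | 6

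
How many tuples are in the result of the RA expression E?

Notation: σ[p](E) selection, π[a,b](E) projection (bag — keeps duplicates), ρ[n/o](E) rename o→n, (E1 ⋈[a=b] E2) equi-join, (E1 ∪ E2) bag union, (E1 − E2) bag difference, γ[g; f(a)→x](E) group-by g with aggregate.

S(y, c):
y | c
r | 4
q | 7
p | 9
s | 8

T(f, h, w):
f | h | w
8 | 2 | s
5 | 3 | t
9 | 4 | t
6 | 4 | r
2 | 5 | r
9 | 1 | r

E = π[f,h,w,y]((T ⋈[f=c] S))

Stepwise |·|:
  T → 6
  S → 4
  (T ⋈[f=c] S) → 3
  π[f,h,w,y]((T ⋈[f=c] S)) → 3

|E| = 3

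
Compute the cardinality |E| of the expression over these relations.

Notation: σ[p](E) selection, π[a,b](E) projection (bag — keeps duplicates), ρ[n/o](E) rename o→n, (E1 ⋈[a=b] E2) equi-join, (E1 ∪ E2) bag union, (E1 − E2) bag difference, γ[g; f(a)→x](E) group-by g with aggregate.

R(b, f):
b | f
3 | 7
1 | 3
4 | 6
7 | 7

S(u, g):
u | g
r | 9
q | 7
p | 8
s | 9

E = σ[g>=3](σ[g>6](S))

Stepwise |·|:
  S → 4
  σ[g>6](S) → 4
  σ[g>=3](σ[g>6](S)) → 4

|E| = 4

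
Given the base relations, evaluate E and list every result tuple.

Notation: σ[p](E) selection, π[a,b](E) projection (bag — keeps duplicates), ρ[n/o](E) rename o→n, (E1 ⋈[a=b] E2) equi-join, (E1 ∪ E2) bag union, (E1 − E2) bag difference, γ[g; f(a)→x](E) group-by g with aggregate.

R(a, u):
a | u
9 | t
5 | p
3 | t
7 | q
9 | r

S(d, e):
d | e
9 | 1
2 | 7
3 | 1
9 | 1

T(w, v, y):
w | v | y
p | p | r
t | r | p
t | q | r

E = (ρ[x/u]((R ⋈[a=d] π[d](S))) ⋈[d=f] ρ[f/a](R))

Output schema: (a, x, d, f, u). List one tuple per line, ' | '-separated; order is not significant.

Stepwise |·|:
  R → 5
  S → 4
  π[d](S) → 4
  (R ⋈[a=d] π[d](S)) → 5
  ρ[x/u]((R ⋈[a=d] π[d](S))) → 5
  R → 5
  ρ[f/a](R) → 5
  (ρ[x/u]((R ⋈[a=d] π[d](S))) ⋈[d=f] ρ[f/a](R)) → 9

== RESULT ==
a | x | d | f | u
3 | t | 3 | 3 | t
9 | r | 9 | 9 | r
9 | r | 9 | 9 | r
9 | r | 9 | 9 | t
9 | r | 9 | 9 | t
9 | t | 9 | 9 | r
9 | t | 9 | 9 | r
9 | t | 9 | 9 | t
9 | t | 9 | 9 | t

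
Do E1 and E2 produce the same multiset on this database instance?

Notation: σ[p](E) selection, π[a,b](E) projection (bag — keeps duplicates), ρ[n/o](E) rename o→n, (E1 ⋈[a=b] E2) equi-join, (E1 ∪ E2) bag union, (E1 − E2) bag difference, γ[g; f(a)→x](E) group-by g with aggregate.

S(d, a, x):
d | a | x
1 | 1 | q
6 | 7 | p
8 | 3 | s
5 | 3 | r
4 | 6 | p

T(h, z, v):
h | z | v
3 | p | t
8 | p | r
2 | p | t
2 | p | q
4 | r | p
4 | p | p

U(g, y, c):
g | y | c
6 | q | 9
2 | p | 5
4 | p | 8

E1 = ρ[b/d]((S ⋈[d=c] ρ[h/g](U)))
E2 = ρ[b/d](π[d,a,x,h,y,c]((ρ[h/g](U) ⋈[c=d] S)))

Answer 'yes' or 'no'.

E1 subexpression sizes:
  S → 5
  U → 3
  ρ[h/g](U) → 3
  (S ⋈[d=c] ρ[h/g](U)) → 2
  ρ[b/d]((S ⋈[d=c] ρ[h/g](U))) → 2
E2 subexpression sizes:
  U → 3
  ρ[h/g](U) → 3
  S → 5
  (ρ[h/g](U) ⋈[c=d] S) → 2
  π[d,a,x,h,y,c]((ρ[h/g](U) ⋈[c=d] S)) → 2
  ρ[b/d](π[d,a,x,h,y,c]((ρ[h/g](U) ⋈[c=d] S))) → 2

E1 and E2 produce the same multiset:
b | a | x | h | y | c
5 | 3 | r | 2 | p | 5
8 | 3 | s | 4 | p | 8

yes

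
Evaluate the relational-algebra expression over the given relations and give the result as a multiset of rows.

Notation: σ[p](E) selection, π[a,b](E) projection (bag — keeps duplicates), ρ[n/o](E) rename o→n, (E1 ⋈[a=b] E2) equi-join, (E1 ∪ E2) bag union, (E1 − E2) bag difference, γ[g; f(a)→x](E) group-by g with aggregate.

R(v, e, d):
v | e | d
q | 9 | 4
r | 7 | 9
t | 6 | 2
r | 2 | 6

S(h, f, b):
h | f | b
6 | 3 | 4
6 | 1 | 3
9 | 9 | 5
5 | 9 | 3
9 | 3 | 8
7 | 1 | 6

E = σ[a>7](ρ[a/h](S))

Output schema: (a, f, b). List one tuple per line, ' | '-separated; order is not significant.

Per-node cardinality:
  S → 6
  ρ[a/h](S) → 6
  σ[a>7](ρ[a/h](S)) → 2

== RESULT ==
a | f | b
9 | 3 | 8
9 | 9 | 5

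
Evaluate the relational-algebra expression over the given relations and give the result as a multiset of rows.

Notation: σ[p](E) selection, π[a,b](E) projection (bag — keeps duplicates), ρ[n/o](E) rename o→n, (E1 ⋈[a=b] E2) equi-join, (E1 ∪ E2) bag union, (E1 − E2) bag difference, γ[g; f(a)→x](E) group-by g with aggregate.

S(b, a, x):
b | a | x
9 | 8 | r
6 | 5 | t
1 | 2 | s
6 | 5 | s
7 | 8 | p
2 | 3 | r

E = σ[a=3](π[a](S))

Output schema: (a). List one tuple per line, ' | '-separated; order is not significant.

Stepwise |·|:
  S → 6
  π[a](S) → 6
  σ[a=3](π[a](S)) → 1

== RESULT ==
a
3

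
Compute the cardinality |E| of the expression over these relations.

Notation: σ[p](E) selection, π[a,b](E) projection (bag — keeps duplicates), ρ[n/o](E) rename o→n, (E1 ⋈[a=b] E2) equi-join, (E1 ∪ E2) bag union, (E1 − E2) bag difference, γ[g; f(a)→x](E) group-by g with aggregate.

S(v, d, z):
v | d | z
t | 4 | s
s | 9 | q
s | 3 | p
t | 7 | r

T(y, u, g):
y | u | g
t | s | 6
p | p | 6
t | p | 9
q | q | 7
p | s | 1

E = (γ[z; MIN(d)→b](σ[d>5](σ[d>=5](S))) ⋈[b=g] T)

Row counts bottom-up:
  S → 4
  σ[d>=5](S) → 2
  σ[d>5](σ[d>=5](S)) → 2
  γ[z; MIN(d)→b](σ[d>5](σ[d>=5](S))) → 2
  T → 5
  (γ[z; MIN(d)→b](σ[d>5](σ[d>=5](S))) ⋈[b=g] T) → 2

|E| = 2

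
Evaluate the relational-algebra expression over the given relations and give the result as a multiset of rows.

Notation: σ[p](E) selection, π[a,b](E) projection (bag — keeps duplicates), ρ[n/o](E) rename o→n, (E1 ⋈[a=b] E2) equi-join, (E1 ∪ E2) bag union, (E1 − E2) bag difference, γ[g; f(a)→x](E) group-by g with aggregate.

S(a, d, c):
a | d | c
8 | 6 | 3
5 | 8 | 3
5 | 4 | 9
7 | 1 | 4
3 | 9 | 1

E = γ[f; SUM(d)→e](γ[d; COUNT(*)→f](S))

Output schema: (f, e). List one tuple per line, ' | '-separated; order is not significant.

Row counts bottom-up:
  S → 5
  γ[d; COUNT(*)→f](S) → 5
  γ[f; SUM(d)→e](γ[d; COUNT(*)→f](S)) → 1

== RESULT ==
f | e
1 | 28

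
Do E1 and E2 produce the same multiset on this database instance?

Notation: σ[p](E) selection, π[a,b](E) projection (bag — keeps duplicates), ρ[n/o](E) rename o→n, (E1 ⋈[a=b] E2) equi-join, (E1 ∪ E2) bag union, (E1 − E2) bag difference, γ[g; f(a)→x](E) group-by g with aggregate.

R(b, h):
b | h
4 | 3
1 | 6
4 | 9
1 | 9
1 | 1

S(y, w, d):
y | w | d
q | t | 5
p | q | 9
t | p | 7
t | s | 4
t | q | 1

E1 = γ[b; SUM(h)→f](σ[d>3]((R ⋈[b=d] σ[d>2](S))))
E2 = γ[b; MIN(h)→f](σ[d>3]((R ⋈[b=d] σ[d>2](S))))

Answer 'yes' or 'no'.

E1 stepwise |·|:
  R → 5
  S → 5
  σ[d>2](S) → 4
  (R ⋈[b=d] σ[d>2](S)) → 2
  σ[d>3]((R ⋈[b=d] σ[d>2](S))) → 2
  γ[b; SUM(h)→f](σ[d>3]((R ⋈[b=d] σ[d>2](S)))) → 1
E2 stepwise |·|:
  R → 5
  S → 5
  σ[d>2](S) → 4
  (R ⋈[b=d] σ[d>2](S)) → 2
  σ[d>3]((R ⋈[b=d] σ[d>2](S))) → 2
  γ[b; MIN(h)→f](σ[d>3]((R ⋈[b=d] σ[d>2](S)))) → 1

E1 result:
b | f
4 | 12
E2 result:
b | f
4 | 3
Witness: (4, 12) appears 1× in E1 but 0× in E2.

no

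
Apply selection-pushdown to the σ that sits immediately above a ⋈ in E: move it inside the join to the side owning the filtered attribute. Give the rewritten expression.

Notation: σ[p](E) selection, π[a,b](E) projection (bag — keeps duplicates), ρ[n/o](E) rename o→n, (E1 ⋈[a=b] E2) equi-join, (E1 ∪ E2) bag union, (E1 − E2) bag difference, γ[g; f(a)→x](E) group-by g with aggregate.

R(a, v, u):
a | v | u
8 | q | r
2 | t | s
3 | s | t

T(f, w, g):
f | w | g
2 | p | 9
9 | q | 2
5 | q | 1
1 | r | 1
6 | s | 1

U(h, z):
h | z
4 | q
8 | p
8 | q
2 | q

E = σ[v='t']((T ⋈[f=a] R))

σ filters on v, owned by the right side.
E' = (T ⋈[f=a] σ[v='t'](R))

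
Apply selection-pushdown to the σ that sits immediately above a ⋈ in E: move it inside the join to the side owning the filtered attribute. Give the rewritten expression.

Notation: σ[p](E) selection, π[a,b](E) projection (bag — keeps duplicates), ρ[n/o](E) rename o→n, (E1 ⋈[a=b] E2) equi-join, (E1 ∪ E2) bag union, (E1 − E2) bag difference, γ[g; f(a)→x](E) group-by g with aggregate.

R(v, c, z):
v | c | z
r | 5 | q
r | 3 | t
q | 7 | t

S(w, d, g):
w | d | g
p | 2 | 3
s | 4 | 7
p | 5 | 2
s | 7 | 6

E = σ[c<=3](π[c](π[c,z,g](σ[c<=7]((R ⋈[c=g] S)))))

σ filters on c, owned by the left side.
E' = σ[c<=3](π[c](π[c,z,g]((σ[c<=7](R) ⋈[c=g] S))))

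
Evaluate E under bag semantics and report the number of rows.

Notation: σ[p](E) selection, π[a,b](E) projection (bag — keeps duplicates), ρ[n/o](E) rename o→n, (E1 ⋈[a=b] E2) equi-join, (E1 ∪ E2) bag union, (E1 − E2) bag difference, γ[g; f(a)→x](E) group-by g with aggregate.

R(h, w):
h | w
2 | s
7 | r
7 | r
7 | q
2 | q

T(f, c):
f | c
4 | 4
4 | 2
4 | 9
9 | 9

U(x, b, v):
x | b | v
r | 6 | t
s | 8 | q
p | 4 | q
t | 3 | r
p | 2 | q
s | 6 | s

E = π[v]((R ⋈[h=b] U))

Row counts bottom-up:
  R → 5
  U → 6
  (R ⋈[h=b] U) → 2
  π[v]((R ⋈[h=b] U)) → 2

|E| = 2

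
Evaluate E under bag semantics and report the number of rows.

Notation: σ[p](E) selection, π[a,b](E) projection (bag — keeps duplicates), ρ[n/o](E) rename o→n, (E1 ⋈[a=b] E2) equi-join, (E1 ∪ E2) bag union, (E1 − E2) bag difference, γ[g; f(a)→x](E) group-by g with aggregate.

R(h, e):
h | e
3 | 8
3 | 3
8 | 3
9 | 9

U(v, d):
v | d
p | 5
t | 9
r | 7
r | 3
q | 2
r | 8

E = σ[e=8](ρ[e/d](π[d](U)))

Subexpression sizes:
  U → 6
  π[d](U) → 6
  ρ[e/d](π[d](U)) → 6
  σ[e=8](ρ[e/d](π[d](U))) → 1

|E| = 1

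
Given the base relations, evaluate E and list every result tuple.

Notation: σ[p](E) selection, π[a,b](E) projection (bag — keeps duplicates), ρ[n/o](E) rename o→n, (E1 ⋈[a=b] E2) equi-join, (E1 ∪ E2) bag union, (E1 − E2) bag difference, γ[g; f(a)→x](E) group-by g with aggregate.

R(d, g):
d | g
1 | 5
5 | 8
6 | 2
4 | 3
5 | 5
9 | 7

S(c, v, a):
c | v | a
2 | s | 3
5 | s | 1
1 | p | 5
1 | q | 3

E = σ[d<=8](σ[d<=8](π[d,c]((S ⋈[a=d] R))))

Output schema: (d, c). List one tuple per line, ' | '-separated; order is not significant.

Per-node cardinality:
  S → 4
  R → 6
  (S ⋈[a=d] R) → 3
  π[d,c]((S ⋈[a=d] R)) → 3
  σ[d<=8](π[d,c]((S ⋈[a=d] R))) → 3
  σ[d<=8](σ[d<=8](π[d,c]((S ⋈[a=d] R)))) → 3

== RESULT ==
d | c
1 | 5
5 | 1
5 | 1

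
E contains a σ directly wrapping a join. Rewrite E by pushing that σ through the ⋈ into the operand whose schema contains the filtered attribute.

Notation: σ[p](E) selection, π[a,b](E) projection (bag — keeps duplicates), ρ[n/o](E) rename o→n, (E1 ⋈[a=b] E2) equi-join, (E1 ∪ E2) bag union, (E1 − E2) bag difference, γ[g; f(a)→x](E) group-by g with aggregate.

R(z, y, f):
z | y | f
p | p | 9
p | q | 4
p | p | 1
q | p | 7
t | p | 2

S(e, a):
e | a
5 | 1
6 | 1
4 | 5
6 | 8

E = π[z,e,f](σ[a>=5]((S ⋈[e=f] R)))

σ filters on a, owned by the left side.
E' = π[z,e,f]((σ[a>=5](S) ⋈[e=f] R))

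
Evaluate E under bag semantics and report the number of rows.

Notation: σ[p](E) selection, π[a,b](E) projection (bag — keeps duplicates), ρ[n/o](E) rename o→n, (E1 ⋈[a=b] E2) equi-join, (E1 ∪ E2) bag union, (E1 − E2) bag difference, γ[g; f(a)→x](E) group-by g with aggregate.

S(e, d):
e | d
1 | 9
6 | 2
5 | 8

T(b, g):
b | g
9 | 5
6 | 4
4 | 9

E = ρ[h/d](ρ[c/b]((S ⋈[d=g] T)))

Per-node cardinality:
  S → 3
  T → 3
  (S ⋈[d=g] T) → 1
  ρ[c/b]((S ⋈[d=g] T)) → 1
  ρ[h/d](ρ[c/b]((S ⋈[d=g] T))) → 1

|E| = 1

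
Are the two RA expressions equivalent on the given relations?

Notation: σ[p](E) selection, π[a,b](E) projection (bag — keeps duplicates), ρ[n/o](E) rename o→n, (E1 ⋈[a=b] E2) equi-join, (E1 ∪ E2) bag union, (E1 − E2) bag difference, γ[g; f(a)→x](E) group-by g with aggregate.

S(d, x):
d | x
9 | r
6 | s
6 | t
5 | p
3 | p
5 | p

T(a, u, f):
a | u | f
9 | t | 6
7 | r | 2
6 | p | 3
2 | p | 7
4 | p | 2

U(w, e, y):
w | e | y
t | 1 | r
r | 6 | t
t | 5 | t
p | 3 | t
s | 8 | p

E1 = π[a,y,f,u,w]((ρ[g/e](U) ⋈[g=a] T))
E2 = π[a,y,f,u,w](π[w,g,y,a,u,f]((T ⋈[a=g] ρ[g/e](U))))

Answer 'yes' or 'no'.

E1 per-node cardinality:
  U → 5
  ρ[g/e](U) → 5
  T → 5
  (ρ[g/e](U) ⋈[g=a] T) → 1
  π[a,y,f,u,w]((ρ[g/e](U) ⋈[g=a] T)) → 1
E2 per-node cardinality:
  T → 5
  U → 5
  ρ[g/e](U) → 5
  (T ⋈[a=g] ρ[g/e](U)) → 1
  π[w,g,y,a,u,f]((T ⋈[a=g] ρ[g/e](U))) → 1
  π[a,y,f,u,w](π[w,g,y,a,u,f]((T ⋈[a=g] ρ[g/e](U)))) → 1

E1 and E2 produce the same multiset:
a | y | f | u | w
6 | t | 3 | p | r

yes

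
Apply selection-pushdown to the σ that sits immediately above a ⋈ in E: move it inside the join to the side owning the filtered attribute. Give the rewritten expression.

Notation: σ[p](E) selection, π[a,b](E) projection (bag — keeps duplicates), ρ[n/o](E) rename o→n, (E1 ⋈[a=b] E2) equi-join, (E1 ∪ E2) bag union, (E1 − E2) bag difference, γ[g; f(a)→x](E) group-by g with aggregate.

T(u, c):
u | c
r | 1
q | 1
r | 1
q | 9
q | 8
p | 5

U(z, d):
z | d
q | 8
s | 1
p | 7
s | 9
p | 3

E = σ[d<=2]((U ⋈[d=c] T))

σ filters on d, owned by the left side.
E' = (σ[d<=2](U) ⋈[d=c] T)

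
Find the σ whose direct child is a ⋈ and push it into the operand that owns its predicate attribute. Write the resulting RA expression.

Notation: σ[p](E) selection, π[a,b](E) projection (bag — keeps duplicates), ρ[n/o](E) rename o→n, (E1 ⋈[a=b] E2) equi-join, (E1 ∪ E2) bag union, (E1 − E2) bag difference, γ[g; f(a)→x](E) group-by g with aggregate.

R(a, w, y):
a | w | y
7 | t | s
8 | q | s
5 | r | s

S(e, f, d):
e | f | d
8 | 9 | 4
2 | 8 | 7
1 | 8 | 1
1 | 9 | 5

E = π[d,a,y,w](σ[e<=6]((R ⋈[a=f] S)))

σ filters on e, owned by the right side.
E' = π[d,a,y,w]((R ⋈[a=f] σ[e<=6](S)))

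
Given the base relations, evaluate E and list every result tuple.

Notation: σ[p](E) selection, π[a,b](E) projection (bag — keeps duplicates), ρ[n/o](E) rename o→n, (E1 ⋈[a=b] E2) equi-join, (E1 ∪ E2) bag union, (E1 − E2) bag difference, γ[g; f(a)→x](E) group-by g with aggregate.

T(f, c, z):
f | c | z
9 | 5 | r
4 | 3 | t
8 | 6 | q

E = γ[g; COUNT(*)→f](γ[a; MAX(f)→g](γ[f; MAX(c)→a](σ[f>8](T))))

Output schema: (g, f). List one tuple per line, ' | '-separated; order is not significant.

Stepwise |·|:
  T → 3
  σ[f>8](T) → 1
  γ[f; MAX(c)→a](σ[f>8](T)) → 1
  γ[a; MAX(f)→g](γ[f; MAX(c)→a](σ[f>8](T))) → 1
  γ[g; COUNT(*)→f](γ[a; MAX(f)→g](γ[f; MAX(c)→a](σ[f>8](T)))) → 1

== RESULT ==
g | f
9 | 1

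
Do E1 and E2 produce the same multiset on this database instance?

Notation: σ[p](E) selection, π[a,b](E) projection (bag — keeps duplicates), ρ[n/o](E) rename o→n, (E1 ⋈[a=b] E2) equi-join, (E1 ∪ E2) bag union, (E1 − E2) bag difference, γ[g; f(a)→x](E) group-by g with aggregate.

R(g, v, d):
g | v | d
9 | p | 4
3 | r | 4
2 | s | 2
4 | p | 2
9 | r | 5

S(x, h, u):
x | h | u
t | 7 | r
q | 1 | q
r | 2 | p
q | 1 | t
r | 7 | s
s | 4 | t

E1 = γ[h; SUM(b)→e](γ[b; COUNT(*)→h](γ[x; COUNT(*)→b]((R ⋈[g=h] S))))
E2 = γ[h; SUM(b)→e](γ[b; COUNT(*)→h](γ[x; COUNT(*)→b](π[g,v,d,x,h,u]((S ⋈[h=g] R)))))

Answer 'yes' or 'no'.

E1 subexpression sizes:
  R → 5
  S → 6
  (R ⋈[g=h] S) → 2
  γ[x; COUNT(*)→b]((R ⋈[g=h] S)) → 2
  γ[b; COUNT(*)→h](γ[x; COUNT(*)→b]((R ⋈[g=h] S))) → 1
  γ[h; SUM(b)→e](γ[b; COUNT(*)→h](γ[x; COUNT(*)→b]((R ⋈[g=h] S)))) → 1
E2 subexpression sizes:
  S → 6
  R → 5
  (S ⋈[h=g] R) → 2
  π[g,v,d,x,h,u]((S ⋈[h=g] R)) → 2
  γ[x; COUNT(*)→b](π[g,v,d,x,h,u]((S ⋈[h=g] R))) → 2
  γ[b; COUNT(*)→h](γ[x; COUNT(*)→b](π[g,v,d,x,h,u]((S ⋈[h=g] R)))) → 1
  γ[h; SUM(b)→e](γ[b; COUNT(*)→h](γ[x; COUNT(*)→b](π[g,v,d,x,h,u]((S ⋈[h=g] R))))) → 1

E1 and E2 produce the same multiset:
h | e
2 | 1

yes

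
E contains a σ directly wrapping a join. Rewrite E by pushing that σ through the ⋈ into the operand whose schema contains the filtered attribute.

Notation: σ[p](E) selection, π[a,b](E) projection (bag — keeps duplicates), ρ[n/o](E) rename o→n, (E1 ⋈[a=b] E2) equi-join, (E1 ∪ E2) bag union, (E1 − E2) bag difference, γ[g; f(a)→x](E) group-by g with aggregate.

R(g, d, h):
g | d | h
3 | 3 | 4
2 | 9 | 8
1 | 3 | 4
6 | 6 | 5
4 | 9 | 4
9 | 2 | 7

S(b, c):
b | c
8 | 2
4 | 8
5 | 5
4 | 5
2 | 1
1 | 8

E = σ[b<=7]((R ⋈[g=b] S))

σ filters on b, owned by the right side.
E' = (R ⋈[g=b] σ[b<=7](S))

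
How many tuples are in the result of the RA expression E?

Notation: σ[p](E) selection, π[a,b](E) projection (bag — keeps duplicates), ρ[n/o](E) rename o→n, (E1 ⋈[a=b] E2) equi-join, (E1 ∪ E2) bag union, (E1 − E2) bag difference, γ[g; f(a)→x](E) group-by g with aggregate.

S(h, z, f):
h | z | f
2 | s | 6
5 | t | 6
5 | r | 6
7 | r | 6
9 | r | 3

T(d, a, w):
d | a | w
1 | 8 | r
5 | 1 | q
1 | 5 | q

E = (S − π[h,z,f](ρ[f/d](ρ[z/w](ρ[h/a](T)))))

Subexpression sizes:
  S → 5
  T → 3
  ρ[h/a](T) → 3
  ρ[z/w](ρ[h/a](T)) → 3
  ρ[f/d](ρ[z/w](ρ[h/a](T))) → 3
  π[h,z,f](ρ[f/d](ρ[z/w](ρ[h/a](T)))) → 3
  (S − π[h,z,f](ρ[f/d](ρ[z/w](ρ[h/a](T))))) → 5

|E| = 5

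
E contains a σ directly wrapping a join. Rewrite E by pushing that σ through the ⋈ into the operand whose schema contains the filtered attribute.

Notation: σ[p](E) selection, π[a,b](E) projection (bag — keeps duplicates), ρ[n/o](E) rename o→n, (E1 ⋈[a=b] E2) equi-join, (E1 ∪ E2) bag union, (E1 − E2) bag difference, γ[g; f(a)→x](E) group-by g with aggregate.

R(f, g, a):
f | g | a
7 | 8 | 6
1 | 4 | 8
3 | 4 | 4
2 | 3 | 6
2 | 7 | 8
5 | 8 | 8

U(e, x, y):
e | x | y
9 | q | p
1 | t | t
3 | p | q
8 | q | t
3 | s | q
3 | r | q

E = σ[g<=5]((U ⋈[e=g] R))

σ filters on g, owned by the right side.
E' = (U ⋈[e=g] σ[g<=5](R))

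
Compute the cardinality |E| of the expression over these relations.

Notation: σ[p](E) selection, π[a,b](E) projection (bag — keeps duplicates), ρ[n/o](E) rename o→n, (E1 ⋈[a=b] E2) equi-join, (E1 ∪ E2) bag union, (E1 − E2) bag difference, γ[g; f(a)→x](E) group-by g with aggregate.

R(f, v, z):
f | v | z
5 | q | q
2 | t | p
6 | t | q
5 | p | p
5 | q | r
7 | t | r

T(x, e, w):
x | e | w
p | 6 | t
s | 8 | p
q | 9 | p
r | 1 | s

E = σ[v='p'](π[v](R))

Row counts bottom-up:
  R → 6
  π[v](R) → 6
  σ[v='p'](π[v](R)) → 1

|E| = 1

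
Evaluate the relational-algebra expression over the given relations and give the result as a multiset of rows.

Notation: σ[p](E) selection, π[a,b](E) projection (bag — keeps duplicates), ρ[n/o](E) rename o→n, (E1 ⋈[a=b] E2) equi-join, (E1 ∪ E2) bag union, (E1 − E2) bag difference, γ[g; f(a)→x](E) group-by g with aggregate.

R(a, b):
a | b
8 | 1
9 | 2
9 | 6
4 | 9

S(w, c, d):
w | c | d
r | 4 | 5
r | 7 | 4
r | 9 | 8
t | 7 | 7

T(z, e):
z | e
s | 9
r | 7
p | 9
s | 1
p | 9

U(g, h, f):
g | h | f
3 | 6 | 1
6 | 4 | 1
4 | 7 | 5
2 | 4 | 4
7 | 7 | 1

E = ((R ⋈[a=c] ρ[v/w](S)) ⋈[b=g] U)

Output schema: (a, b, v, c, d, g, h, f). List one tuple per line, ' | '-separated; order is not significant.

Subexpression sizes:
  R → 4
  S → 4
  ρ[v/w](S) → 4
  (R ⋈[a=c] ρ[v/w](S)) → 3
  U → 5
  ((R ⋈[a=c] ρ[v/w](S)) ⋈[b=g] U) → 2

== RESULT ==
a | b | v | c | d | g | h | f
9 | 2 | r | 9 | 8 | 2 | 4 | 4
9 | 6 | r | 9 | 8 | 6 | 4 | 1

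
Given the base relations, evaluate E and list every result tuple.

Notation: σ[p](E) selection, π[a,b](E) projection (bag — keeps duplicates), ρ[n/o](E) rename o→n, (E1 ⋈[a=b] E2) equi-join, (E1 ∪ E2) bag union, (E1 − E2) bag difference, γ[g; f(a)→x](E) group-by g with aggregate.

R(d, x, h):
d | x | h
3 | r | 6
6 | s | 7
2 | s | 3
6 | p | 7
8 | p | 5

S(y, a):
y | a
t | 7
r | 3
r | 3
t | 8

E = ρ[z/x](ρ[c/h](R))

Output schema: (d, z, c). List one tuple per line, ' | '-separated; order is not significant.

Per-node cardinality:
  R → 5
  ρ[c/h](R) → 5
  ρ[z/x](ρ[c/h](R)) → 5

== RESULT ==
d | z | c
2 | s | 3
3 | r | 6
6 | p | 7
6 | s | 7
8 | p | 5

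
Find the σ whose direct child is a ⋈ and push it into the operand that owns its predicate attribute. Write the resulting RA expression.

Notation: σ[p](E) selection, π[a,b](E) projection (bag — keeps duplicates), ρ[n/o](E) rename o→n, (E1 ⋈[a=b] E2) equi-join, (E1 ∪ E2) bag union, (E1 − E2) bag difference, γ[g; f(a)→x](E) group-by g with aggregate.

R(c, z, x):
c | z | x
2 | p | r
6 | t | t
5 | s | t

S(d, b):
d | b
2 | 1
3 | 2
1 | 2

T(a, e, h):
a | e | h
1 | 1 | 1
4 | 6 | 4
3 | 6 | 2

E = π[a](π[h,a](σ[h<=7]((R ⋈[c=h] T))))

σ filters on h, owned by the right side.
E' = π[a](π[h,a]((R ⋈[c=h] σ[h<=7](T))))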